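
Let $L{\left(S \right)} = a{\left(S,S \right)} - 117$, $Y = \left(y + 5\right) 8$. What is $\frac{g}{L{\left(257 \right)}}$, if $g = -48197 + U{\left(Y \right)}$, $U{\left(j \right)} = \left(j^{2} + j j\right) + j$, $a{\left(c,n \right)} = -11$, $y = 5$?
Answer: $\frac{35317}{128} \approx 275.91$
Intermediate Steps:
$Y = 80$ ($Y = \left(5 + 5\right) 8 = 10 \cdot 8 = 80$)
$U{\left(j \right)} = j + 2 j^{2}$ ($U{\left(j \right)} = \left(j^{2} + j^{2}\right) + j = 2 j^{2} + j = j + 2 j^{2}$)
$L{\left(S \right)} = -128$ ($L{\left(S \right)} = -11 - 117 = -128$)
$g = -35317$ ($g = -48197 + 80 \left(1 + 2 \cdot 80\right) = -48197 + 80 \left(1 + 160\right) = -48197 + 80 \cdot 161 = -48197 + 12880 = -35317$)
$\frac{g}{L{\left(257 \right)}} = - \frac{35317}{-128} = \left(-35317\right) \left(- \frac{1}{128}\right) = \frac{35317}{128}$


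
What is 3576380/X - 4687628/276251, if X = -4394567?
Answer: -21588073868456/1214003528317 ≈ -17.783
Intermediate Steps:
3576380/X - 4687628/276251 = 3576380/(-4394567) - 4687628/276251 = 3576380*(-1/4394567) - 4687628*1/276251 = -3576380/4394567 - 4687628/276251 = -21588073868456/1214003528317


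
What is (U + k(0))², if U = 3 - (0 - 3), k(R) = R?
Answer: 36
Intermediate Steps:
U = 6 (U = 3 - 1*(-3) = 3 + 3 = 6)
(U + k(0))² = (6 + 0)² = 6² = 36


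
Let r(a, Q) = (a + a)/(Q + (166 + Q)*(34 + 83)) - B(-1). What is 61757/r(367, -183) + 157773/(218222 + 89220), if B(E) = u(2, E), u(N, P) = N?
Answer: -20619150829437/780595238 ≈ -26415.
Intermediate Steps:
B(E) = 2
r(a, Q) = -2 + 2*a/(19422 + 118*Q) (r(a, Q) = (a + a)/(Q + (166 + Q)*(34 + 83)) - 1*2 = (2*a)/(Q + (166 + Q)*117) - 2 = (2*a)/(Q + (19422 + 117*Q)) - 2 = (2*a)/(19422 + 118*Q) - 2 = 2*a/(19422 + 118*Q) - 2 = -2 + 2*a/(19422 + 118*Q))
61757/r(367, -183) + 157773/(218222 + 89220) = 61757/(((-19422 + 367 - 118*(-183))/(9711 + 59*(-183)))) + 157773/(218222 + 89220) = 61757/(((-19422 + 367 + 21594)/(9711 - 10797))) + 157773/307442 = 61757/((2539/(-1086))) + 157773*(1/307442) = 61757/((-1/1086*2539)) + 157773/307442 = 61757/(-2539/1086) + 157773/307442 = 61757*(-1086/2539) + 157773/307442 = -67068102/2539 + 157773/307442 = -20619150829437/780595238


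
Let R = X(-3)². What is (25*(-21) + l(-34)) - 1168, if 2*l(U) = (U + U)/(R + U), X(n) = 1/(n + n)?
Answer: -2069315/1223 ≈ -1692.0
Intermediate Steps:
X(n) = 1/(2*n)
R = 1/36 (R = ((½)/(-3))² = ((½)*(-⅓))² = (-⅙)² = 1/36 ≈ 0.027778)
l(U) = U/(1/36 + U) (l(U) = ((U + U)/(1/36 + U))/2 = ((2*U)/(1/36 + U))/2 = (2*U/(1/36 + U))/2 = U/(1/36 + U))
(25*(-21) + l(-34)) - 1168 = (25*(-21) + 36*(-34)/(1 + 36*(-34))) - 1168 = (-525 + 36*(-34)/(1 - 1224)) - 1168 = (-525 + 36*(-34)/(-1223)) - 1168 = (-525 + 36*(-34)*(-1/1223)) - 1168 = (-525 + 1224/1223) - 1168 = -640851/1223 - 1168 = -2069315/1223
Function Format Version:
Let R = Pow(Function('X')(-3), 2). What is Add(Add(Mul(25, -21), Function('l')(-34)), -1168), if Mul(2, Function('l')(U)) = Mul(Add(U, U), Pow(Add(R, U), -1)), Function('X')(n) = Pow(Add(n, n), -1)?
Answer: Rational(-2069315, 1223) ≈ -1692.0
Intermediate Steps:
Function('X')(n) = Mul(Rational(1, 2), Pow(n, -1)) (Function('X')(n) = Pow(Mul(2, n), -1) = Mul(Rational(1, 2), Pow(n, -1)))
R = Rational(1, 36) (R = Pow(Mul(Rational(1, 2), Pow(-3, -1)), 2) = Pow(Mul(Rational(1, 2), Rational(-1, 3)), 2) = Pow(Rational(-1, 6), 2) = Rational(1, 36) ≈ 0.027778)
Function('l')(U) = Mul(U, Pow(Add(Rational(1, 36), U), -1)) (Function('l')(U) = Mul(Rational(1, 2), Mul(Add(U, U), Pow(Add(Rational(1, 36), U), -1))) = Mul(Rational(1, 2), Mul(Mul(2, U), Pow(Add(Rational(1, 36), U), -1))) = Mul(Rational(1, 2), Mul(2, U, Pow(Add(Rational(1, 36), U), -1))) = Mul(U, Pow(Add(Rational(1, 36), U), -1)))
Add(Add(Mul(25, -21), Function('l')(-34)), -1168) = Add(Add(Mul(25, -21), Mul(36, -34, Pow(Add(1, Mul(36, -34)), -1))), -1168) = Add(Add(-525, Mul(36, -34, Pow(Add(1, -1224), -1))), -1168) = Add(Add(-525, Mul(36, -34, Pow(-1223, -1))), -1168) = Add(Add(-525, Mul(36, -34, Rational(-1, 1223))), -1168) = Add(Add(-525, Rational(1224, 1223)), -1168) = Add(Rational(-640851, 1223), -1168) = Rational(-2069315, 1223)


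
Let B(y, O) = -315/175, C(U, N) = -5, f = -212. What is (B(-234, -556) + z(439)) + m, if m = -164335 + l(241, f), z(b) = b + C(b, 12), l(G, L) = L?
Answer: -820574/5 ≈ -1.6411e+5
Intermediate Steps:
z(b) = -5 + b (z(b) = b - 5 = -5 + b)
B(y, O) = -9/5 (B(y, O) = -315*1/175 = -9/5)
m = -164547 (m = -164335 - 212 = -164547)
(B(-234, -556) + z(439)) + m = (-9/5 + (-5 + 439)) - 164547 = (-9/5 + 434) - 164547 = 2161/5 - 164547 = -820574/5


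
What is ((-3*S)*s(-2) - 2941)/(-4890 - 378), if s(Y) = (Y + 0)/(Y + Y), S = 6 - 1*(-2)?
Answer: 2953/5268 ≈ 0.56055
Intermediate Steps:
S = 8 (S = 6 + 2 = 8)
s(Y) = ½ (s(Y) = Y/((2*Y)) = Y*(1/(2*Y)) = ½)
((-3*S)*s(-2) - 2941)/(-4890 - 378) = (-3*8*(½) - 2941)/(-4890 - 378) = (-24*½ - 2941)/(-5268) = (-12 - 2941)*(-1/5268) = -2953*(-1/5268) = 2953/5268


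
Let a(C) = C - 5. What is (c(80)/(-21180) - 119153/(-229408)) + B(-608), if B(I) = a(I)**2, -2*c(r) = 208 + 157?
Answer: 91290603498743/242943072 ≈ 3.7577e+5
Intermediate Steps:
a(C) = -5 + C
c(r) = -365/2 (c(r) = -(208 + 157)/2 = -1/2*365 = -365/2)
B(I) = (-5 + I)**2
(c(80)/(-21180) - 119153/(-229408)) + B(-608) = (-365/2/(-21180) - 119153/(-229408)) + (-5 - 608)**2 = (-365/2*(-1/21180) - 119153*(-1/229408)) + (-613)**2 = (73/8472 + 119153/229408) + 375769 = 128276375/242943072 + 375769 = 91290603498743/242943072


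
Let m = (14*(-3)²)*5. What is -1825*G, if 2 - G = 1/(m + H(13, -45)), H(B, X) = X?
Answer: -426685/117 ≈ -3646.9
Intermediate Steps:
m = 630 (m = (14*9)*5 = 126*5 = 630)
G = 1169/585 (G = 2 - 1/(630 - 45) = 2 - 1/585 = 1169/585 ≈ 1.9983)
-1825*G = -1825*1169/585 = -426685/117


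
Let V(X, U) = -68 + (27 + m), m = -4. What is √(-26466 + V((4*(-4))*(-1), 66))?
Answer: I*√26511 ≈ 162.82*I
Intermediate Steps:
V(X, U) = -45 (V(X, U) = -68 + (27 - 4) = -68 + 23 = -45)
√(-26466 + V((4*(-4))*(-1), 66)) = √(-26466 - 45) = √(-26511) = I*√26511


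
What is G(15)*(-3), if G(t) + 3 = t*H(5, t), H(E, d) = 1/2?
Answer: -27/2 ≈ -13.500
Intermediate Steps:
H(E, d) = ½
G(t) = -3 + t/2 (G(t) = -3 + t*(½) = -3 + t/2)
G(15)*(-3) = (-3 + (½)*15)*(-3) = (-3 + 15/2)*(-3) = (9/2)*(-3) = -27/2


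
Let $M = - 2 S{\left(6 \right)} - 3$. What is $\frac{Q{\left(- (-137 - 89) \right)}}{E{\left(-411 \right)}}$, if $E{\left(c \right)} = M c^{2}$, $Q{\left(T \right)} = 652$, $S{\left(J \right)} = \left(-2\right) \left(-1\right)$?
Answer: $- \frac{652}{1182447} \approx -0.0005514$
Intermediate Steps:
$S{\left(J \right)} = 2$
$M = -7$ ($M = \left(-2\right) 2 - 3 = -4 - 3 = -7$)
$E{\left(c \right)} = - 7 c^{2}$
$\frac{Q{\left(- (-137 - 89) \right)}}{E{\left(-411 \right)}} = \frac{652}{\left(-7\right) \left(-411\right)^{2}} = \frac{652}{\left(-7\right) 168921} = \frac{652}{-1182447} = 652 \left(- \frac{1}{1182447}\right) = - \frac{652}{1182447}$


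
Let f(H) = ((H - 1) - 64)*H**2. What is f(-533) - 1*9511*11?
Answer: -169989843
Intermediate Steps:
f(H) = H**2*(-65 + H) (f(H) = ((-1 + H) - 64)*H**2 = (-65 + H)*H**2 = H**2*(-65 + H))
f(-533) - 1*9511*11 = (-533)**2*(-65 - 533) - 1*9511*11 = 284089*(-598) - 9511*11 = -169885222 - 104621 = -169989843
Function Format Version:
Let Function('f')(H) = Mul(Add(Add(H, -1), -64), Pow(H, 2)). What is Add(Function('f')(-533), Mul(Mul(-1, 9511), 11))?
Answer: -169989843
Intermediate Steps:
Function('f')(H) = Mul(Pow(H, 2), Add(-65, H)) (Function('f')(H) = Mul(Add(Add(-1, H), -64), Pow(H, 2)) = Mul(Add(-65, H), Pow(H, 2)) = Mul(Pow(H, 2), Add(-65, H)))
Add(Function('f')(-533), Mul(Mul(-1, 9511), 11)) = Add(Mul(Pow(-533, 2), Add(-65, -533)), Mul(Mul(-1, 9511), 11)) = Add(Mul(284089, -598), Mul(-9511, 11)) = Add(-169885222, -104621) = -169989843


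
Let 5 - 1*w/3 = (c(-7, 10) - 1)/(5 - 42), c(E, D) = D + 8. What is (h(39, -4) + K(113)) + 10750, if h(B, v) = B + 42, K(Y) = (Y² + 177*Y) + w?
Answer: 1613843/37 ≈ 43617.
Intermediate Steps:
c(E, D) = 8 + D
w = 606/37 (w = 15 - 3*((8 + 10) - 1)/(5 - 42) = 15 - 3*(18 - 1)/(-37) = 15 - 51*(-1)/37 = 15 - 3*(-17/37) = 15 + 51/37 = 606/37 ≈ 16.378)
K(Y) = 606/37 + Y² + 177*Y (K(Y) = (Y² + 177*Y) + 606/37 = 606/37 + Y² + 177*Y)
h(B, v) = 42 + B
(h(39, -4) + K(113)) + 10750 = ((42 + 39) + (606/37 + 113² + 177*113)) + 10750 = (81 + (606/37 + 12769 + 20001)) + 10750 = (81 + 1213096/37) + 10750 = 1216093/37 + 10750 = 1613843/37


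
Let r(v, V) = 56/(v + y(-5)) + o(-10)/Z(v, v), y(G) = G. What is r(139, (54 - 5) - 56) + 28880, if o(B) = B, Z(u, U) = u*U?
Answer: 37385902478/1294507 ≈ 28880.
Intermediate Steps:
Z(u, U) = U*u
r(v, V) = -10/v² + 56/(-5 + v) (r(v, V) = 56/(v - 5) - 10/v² = 56/(-5 + v) - 10/v² = -10/v² + 56/(-5 + v))
r(139, (54 - 5) - 56) + 28880 = 2*(25 - 5*139 + 28*139²)/(139²*(-5 + 139)) + 28880 = 2*(1/19321)*(25 - 695 + 28*19321)/134 + 28880 = 2*(1/19321)*(1/134)*(25 - 695 + 540988) + 28880 = 2*(1/19321)*(1/134)*540318 + 28880 = 540318/1294507 + 28880 = 37385902478/1294507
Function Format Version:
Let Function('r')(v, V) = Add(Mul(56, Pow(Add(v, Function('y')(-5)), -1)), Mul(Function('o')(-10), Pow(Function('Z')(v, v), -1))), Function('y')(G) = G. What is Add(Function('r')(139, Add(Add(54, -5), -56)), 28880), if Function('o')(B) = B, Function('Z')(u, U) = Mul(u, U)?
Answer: Rational(37385902478, 1294507) ≈ 28880.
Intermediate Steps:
Function('Z')(u, U) = Mul(U, u)
Function('r')(v, V) = Add(Mul(-10, Pow(v, -2)), Mul(56, Pow(Add(-5, v), -1))) (Function('r')(v, V) = Add(Mul(56, Pow(Add(v, -5), -1)), Mul(-10, Pow(Mul(v, v), -1))) = Add(Mul(56, Pow(Add(-5, v), -1)), Mul(-10, Pow(Pow(v, 2), -1))) = Add(Mul(56, Pow(Add(-5, v), -1)), Mul(-10, Pow(v, -2))) = Add(Mul(-10, Pow(v, -2)), Mul(56, Pow(Add(-5, v), -1))))
Add(Function('r')(139, Add(Add(54, -5), -56)), 28880) = Add(Mul(2, Pow(139, -2), Pow(Add(-5, 139), -1), Add(25, Mul(-5, 139), Mul(28, Pow(139, 2)))), 28880) = Add(Mul(2, Rational(1, 19321), Pow(134, -1), Add(25, -695, Mul(28, 19321))), 28880) = Add(Mul(2, Rational(1, 19321), Rational(1, 134), Add(25, -695, 540988)), 28880) = Add(Mul(2, Rational(1, 19321), Rational(1, 134), 540318), 28880) = Add(Rational(540318, 1294507), 28880) = Rational(37385902478, 1294507)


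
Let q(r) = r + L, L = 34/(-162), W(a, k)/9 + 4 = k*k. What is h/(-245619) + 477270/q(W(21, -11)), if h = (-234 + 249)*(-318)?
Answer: 527542208725/1163633658 ≈ 453.36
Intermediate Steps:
W(a, k) = -36 + 9*k**2 (W(a, k) = -36 + 9*(k*k) = -36 + 9*k**2)
L = -17/81 (L = 34*(-1/162) = -17/81 ≈ -0.20988)
q(r) = -17/81 + r (q(r) = r - 17/81 = -17/81 + r)
h = -4770 (h = 15*(-318) = -4770)
h/(-245619) + 477270/q(W(21, -11)) = -4770/(-245619) + 477270/(-17/81 + (-36 + 9*(-11)**2)) = -4770*(-1/245619) + 477270/(-17/81 + (-36 + 9*121)) = 530/27291 + 477270/(-17/81 + (-36 + 1089)) = 530/27291 + 477270/(-17/81 + 1053) = 530/27291 + 477270/(85276/81) = 530/27291 + 477270*(81/85276) = 530/27291 + 19329435/42638 = 527542208725/1163633658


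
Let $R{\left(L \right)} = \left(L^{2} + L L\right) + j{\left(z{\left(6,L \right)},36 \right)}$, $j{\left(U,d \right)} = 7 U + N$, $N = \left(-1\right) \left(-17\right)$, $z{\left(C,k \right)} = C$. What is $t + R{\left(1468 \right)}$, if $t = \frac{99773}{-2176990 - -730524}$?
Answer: $\frac{6234423132089}{1446466} \approx 4.3101 \cdot 10^{6}$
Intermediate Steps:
$t = - \frac{99773}{1446466}$ ($t = \frac{99773}{-2176990 + 730524} = \frac{99773}{-1446466} = 99773 \left(- \frac{1}{1446466}\right) = - \frac{99773}{1446466} \approx -0.068977$)
$N = 17$
$j{\left(U,d \right)} = 17 + 7 U$ ($j{\left(U,d \right)} = 7 U + 17 = 17 + 7 U$)
$R{\left(L \right)} = 59 + 2 L^{2}$ ($R{\left(L \right)} = \left(L^{2} + L L\right) + \left(17 + 7 \cdot 6\right) = \left(L^{2} + L^{2}\right) + \left(17 + 42\right) = 2 L^{2} + 59 = 59 + 2 L^{2}$)
$t + R{\left(1468 \right)} = - \frac{99773}{1446466} + \left(59 + 2 \cdot 1468^{2}\right) = - \frac{99773}{1446466} + \left(59 + 2 \cdot 2155024\right) = - \frac{99773}{1446466} + \left(59 + 4310048\right) = - \frac{99773}{1446466} + 4310107 = \frac{6234423132089}{1446466}$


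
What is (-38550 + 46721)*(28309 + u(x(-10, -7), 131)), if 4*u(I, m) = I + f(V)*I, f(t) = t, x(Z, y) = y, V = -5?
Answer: 231370036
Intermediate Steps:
u(I, m) = -I (u(I, m) = (I - 5*I)/4 = (-4*I)/4 = -I)
(-38550 + 46721)*(28309 + u(x(-10, -7), 131)) = (-38550 + 46721)*(28309 - 1*(-7)) = 8171*(28309 + 7) = 8171*28316 = 231370036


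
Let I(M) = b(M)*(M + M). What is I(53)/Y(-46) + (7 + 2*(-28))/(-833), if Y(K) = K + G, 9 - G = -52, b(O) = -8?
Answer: -14401/255 ≈ -56.474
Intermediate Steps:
G = 61 (G = 9 - 1*(-52) = 9 + 52 = 61)
I(M) = -16*M (I(M) = -8*(M + M) = -16*M)
Y(K) = 61 + K (Y(K) = K + 61 = 61 + K)
I(53)/Y(-46) + (7 + 2*(-28))/(-833) = (-16*53)/(61 - 46) + (7 + 2*(-28))/(-833) = -848/15 + (7 - 56)*(-1/833) = -848*1/15 - 49*(-1/833) = -848/15 + 1/17 = -14401/255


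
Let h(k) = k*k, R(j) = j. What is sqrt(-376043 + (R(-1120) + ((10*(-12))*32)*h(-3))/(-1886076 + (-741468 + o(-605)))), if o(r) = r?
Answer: I*sqrt(2597391768907366323)/2628149 ≈ 613.22*I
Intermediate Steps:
h(k) = k**2
sqrt(-376043 + (R(-1120) + ((10*(-12))*32)*h(-3))/(-1886076 + (-741468 + o(-605)))) = sqrt(-376043 + (-1120 + ((10*(-12))*32)*(-3)**2)/(-1886076 + (-741468 - 605))) = sqrt(-376043 + (-1120 - 120*32*9)/(-1886076 - 742073)) = sqrt(-376043 + (-1120 - 3840*9)/(-2628149)) = sqrt(-376043 + (-1120 - 34560)*(-1/2628149)) = sqrt(-376043 - 35680*(-1/2628149)) = sqrt(-376043 + 35680/2628149) = sqrt(-988296998727/2628149) = I*sqrt(2597391768907366323)/2628149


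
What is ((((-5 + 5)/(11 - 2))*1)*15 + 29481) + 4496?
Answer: 33977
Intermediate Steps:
((((-5 + 5)/(11 - 2))*1)*15 + 29481) + 4496 = (((0/9)*1)*15 + 29481) + 4496 = (((0*(⅑))*1)*15 + 29481) + 4496 = ((0*1)*15 + 29481) + 4496 = (0*15 + 29481) + 4496 = (0 + 29481) + 4496 = 29481 + 4496 = 33977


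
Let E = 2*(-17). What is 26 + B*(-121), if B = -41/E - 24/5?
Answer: 78351/170 ≈ 460.89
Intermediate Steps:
E = -34
B = -611/170 (B = -41/(-34) - 24/5 = -41*(-1/34) - 24*⅕ = 41/34 - 24/5 = -611/170 ≈ -3.5941)
26 + B*(-121) = 26 - 611/170*(-121) = 26 + 73931/170 = 78351/170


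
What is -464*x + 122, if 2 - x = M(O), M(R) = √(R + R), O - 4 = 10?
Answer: -806 + 928*√7 ≈ 1649.3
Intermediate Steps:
O = 14 (O = 4 + 10 = 14)
M(R) = √2*√R (M(R) = √(2*R) = √2*√R)
x = 2 - 2*√7 (x = 2 - √2*√14 = 2 - 2*√7 ≈ -3.2915)
-464*x + 122 = -464*(2 - 2*√7) + 122 = (-928 + 928*√7) + 122 = -806 + 928*√7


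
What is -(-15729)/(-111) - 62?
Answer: -7537/37 ≈ -203.70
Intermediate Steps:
-(-15729)/(-111) - 62 = -(-15729)*(-1)/111 - 62 = -107*49/37 - 62 = -5243/37 - 62 = -7537/37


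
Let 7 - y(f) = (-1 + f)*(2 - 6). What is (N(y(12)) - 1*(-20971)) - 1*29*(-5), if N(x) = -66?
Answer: 21050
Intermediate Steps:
y(f) = 3 + 4*f (y(f) = 7 - (-1 + f)*(2 - 6) = 7 - (-1 + f)*(-4) = 7 - (4 - 4*f) = 7 + (-4 + 4*f) = 3 + 4*f)
(N(y(12)) - 1*(-20971)) - 1*29*(-5) = (-66 - 1*(-20971)) - 1*29*(-5) = (-66 + 20971) - 29*(-5) = 20905 + 145 = 21050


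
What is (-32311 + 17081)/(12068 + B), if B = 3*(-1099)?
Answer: -15230/8771 ≈ -1.7364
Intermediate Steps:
B = -3297
(-32311 + 17081)/(12068 + B) = (-32311 + 17081)/(12068 - 3297) = -15230/8771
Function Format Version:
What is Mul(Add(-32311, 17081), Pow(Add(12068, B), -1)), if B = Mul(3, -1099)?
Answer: Rational(-15230, 8771) ≈ -1.7364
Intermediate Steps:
B = -3297
Mul(Add(-32311, 17081), Pow(Add(12068, B), -1)) = Mul(Add(-32311, 17081), Pow(Add(12068, -3297), -1)) = Mul(-15230, Pow(8771, -1)) = Mul(-15230, Rational(1, 8771)) = Rational(-15230, 8771)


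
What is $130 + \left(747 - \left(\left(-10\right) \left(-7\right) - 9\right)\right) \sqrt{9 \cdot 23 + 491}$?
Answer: $130 + 686 \sqrt{698} \approx 18254.0$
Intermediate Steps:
$130 + \left(747 - \left(\left(-10\right) \left(-7\right) - 9\right)\right) \sqrt{9 \cdot 23 + 491} = 130 + \left(747 - \left(70 - 9\right)\right) \sqrt{207 + 491} = 130 + \left(747 - 61\right) \sqrt{698} = 130 + 686 \sqrt{698}$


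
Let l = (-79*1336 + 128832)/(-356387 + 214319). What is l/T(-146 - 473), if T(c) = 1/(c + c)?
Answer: 7207636/35517 ≈ 202.93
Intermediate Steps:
T(c) = 1/(2*c)
l = -5822/35517 (l = (-105544 + 128832)/(-142068) = 23288*(-1/142068) = -5822/35517 ≈ -0.16392)
l/T(-146 - 473) = -5822/(35517*(1/(2*(-146 - 473)))) = -5822/(35517*((1/2)/(-619))) = -5822/(35517*((1/2)*(-1/619))) = -5822/(35517*(-1/1238)) = -5822/35517*(-1238) = 7207636/35517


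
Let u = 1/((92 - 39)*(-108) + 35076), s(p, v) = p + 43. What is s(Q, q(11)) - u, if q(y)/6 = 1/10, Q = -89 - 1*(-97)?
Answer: 1496951/29352 ≈ 51.000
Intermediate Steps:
Q = 8 (Q = -89 + 97 = 8)
q(y) = ⅗ (q(y) = 6/10 = 6*(⅒) = ⅗)
s(p, v) = 43 + p
u = 1/29352 (u = 1/(53*(-108) + 35076) = 1/(-5724 + 35076) = 1/29352 ≈ 3.4069e-5)
s(Q, q(11)) - u = (43 + 8) - 1*1/29352 = 51 - 1/29352 = 1496951/29352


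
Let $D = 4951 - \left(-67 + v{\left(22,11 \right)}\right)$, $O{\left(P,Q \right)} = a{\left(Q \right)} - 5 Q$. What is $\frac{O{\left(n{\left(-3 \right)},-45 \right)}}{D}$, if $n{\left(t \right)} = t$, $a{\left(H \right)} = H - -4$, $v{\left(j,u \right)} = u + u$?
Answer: $\frac{46}{1249} \approx 0.036829$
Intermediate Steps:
$v{\left(j,u \right)} = 2 u$
$a{\left(H \right)} = 4 + H$ ($a{\left(H \right)} = H + 4 = 4 + H$)
$O{\left(P,Q \right)} = 4 - 4 Q$ ($O{\left(P,Q \right)} = \left(4 + Q\right) - 5 Q = 4 - 4 Q$)
$D = 4996$ ($D = 4951 - \left(-67 + 2 \cdot 11\right) = 4951 - \left(-67 + 22\right) = 4951 - -45 = 4951 + 45 = 4996$)
$\frac{O{\left(n{\left(-3 \right)},-45 \right)}}{D} = \frac{4 - -180}{4996} = \left(4 + 180\right) \frac{1}{4996} = 184 \cdot \frac{1}{4996} = \frac{46}{1249}$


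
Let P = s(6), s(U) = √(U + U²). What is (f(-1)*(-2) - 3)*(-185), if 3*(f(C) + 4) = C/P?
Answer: -925 - 185*√42/63 ≈ -944.03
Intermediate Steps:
P = √42 (P = √(6*(1 + 6)) = √(6*7) = √42 ≈ 6.4807)
f(C) = -4 + C*√42/126 (f(C) = -4 + (C/(√42))/3 = -4 + (C*(√42/42))/3 = -4 + (C*√42/42)/3 = -4 + C*√42/126)
(f(-1)*(-2) - 3)*(-185) = ((-4 + (1/126)*(-1)*√42)*(-2) - 3)*(-185) = ((-4 - √42/126)*(-2) - 3)*(-185) = ((8 + √42/63) - 3)*(-185) = (5 + √42/63)*(-185) = -925 - 185*√42/63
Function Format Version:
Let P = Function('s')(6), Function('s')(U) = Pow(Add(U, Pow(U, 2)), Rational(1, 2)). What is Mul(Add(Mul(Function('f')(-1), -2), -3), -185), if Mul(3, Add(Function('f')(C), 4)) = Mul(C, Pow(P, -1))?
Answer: Add(-925, Mul(Rational(-185, 63), Pow(42, Rational(1, 2)))) ≈ -944.03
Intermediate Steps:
P = Pow(42, Rational(1, 2)) (P = Pow(Mul(6, Add(1, 6)), Rational(1, 2)) = Pow(Mul(6, 7), Rational(1, 2)) = Pow(42, Rational(1, 2)) ≈ 6.4807)
Function('f')(C) = Add(-4, Mul(Rational(1, 126), C, Pow(42, Rational(1, 2)))) (Function('f')(C) = Add(-4, Mul(Rational(1, 3), Mul(C, Pow(Pow(42, Rational(1, 2)), -1)))) = Add(-4, Mul(Rational(1, 3), Mul(C, Mul(Rational(1, 42), Pow(42, Rational(1, 2)))))) = Add(-4, Mul(Rational(1, 3), Mul(Rational(1, 42), C, Pow(42, Rational(1, 2))))) = Add(-4, Mul(Rational(1, 126), C, Pow(42, Rational(1, 2)))))
Mul(Add(Mul(Function('f')(-1), -2), -3), -185) = Mul(Add(Mul(Add(-4, Mul(Rational(1, 126), -1, Pow(42, Rational(1, 2)))), -2), -3), -185) = Mul(Add(Mul(Add(-4, Mul(Rational(-1, 126), Pow(42, Rational(1, 2)))), -2), -3), -185) = Mul(Add(Add(8, Mul(Rational(1, 63), Pow(42, Rational(1, 2)))), -3), -185) = Mul(Add(5, Mul(Rational(1, 63), Pow(42, Rational(1, 2)))), -185) = Add(-925, Mul(Rational(-185, 63), Pow(42, Rational(1, 2))))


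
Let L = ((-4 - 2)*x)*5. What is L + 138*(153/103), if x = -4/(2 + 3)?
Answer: 23586/103 ≈ 228.99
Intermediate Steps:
x = -⅘ (x = -4/5 = -4*⅕ = -⅘ ≈ -0.80000)
L = 24 (L = ((-4 - 2)*(-⅘))*5 = -6*(-⅘)*5 = (24/5)*5 = 24)
L + 138*(153/103) = 24 + 138*(153/103) = 24 + 21114/103 = 23586/103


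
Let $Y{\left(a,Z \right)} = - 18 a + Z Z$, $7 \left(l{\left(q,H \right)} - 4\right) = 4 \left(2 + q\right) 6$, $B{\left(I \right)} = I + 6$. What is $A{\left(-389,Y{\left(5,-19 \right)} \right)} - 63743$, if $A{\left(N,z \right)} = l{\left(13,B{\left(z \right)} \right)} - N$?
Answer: $- \frac{443090}{7} \approx -63299.0$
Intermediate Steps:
$B{\left(I \right)} = 6 + I$
$l{\left(q,H \right)} = \frac{76}{7} + \frac{24 q}{7}$ ($l{\left(q,H \right)} = 4 + \frac{4 \left(2 + q\right) 6}{7} = 4 + \frac{4 \left(12 + 6 q\right)}{7} = 4 + \frac{48 + 24 q}{7} = 4 + \left(\frac{48}{7} + \frac{24 q}{7}\right) = \frac{76}{7} + \frac{24 q}{7}$)
$Y{\left(a,Z \right)} = Z^{2} - 18 a$ ($Y{\left(a,Z \right)} = - 18 a + Z^{2} = Z^{2} - 18 a$)
$A{\left(N,z \right)} = \frac{388}{7} - N$ ($A{\left(N,z \right)} = \left(\frac{76}{7} + \frac{24}{7} \cdot 13\right) - N = \left(\frac{76}{7} + \frac{312}{7}\right) - N = \frac{388}{7} - N$)
$A{\left(-389,Y{\left(5,-19 \right)} \right)} - 63743 = \left(\frac{388}{7} - -389\right) - 63743 = \left(\frac{388}{7} + 389\right) - 63743 = \frac{3111}{7} - 63743 = - \frac{443090}{7}$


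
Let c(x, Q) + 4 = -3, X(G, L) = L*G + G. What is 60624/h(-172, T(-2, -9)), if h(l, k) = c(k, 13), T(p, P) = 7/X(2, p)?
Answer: -60624/7 ≈ -8660.6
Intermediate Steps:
X(G, L) = G + G*L (X(G, L) = G*L + G = G + G*L)
T(p, P) = 7/(2 + 2*p) (T(p, P) = 7/((2*(1 + p))) = 7/(2 + 2*p))
c(x, Q) = -7 (c(x, Q) = -4 - 3 = -7)
h(l, k) = -7
60624/h(-172, T(-2, -9)) = 60624/(-7) = 60624*(-⅐) = -60624/7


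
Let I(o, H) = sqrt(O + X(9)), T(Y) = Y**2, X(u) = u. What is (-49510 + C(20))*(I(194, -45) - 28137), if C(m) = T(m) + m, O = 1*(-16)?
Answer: 1381245330 - 49090*I*sqrt(7) ≈ 1.3812e+9 - 1.2988e+5*I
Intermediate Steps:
O = -16
I(o, H) = I*sqrt(7) (I(o, H) = sqrt(-16 + 9) = sqrt(-7) = I*sqrt(7))
C(m) = m + m**2 (C(m) = m**2 + m = m + m**2)
(-49510 + C(20))*(I(194, -45) - 28137) = (-49510 + 20*(1 + 20))*(I*sqrt(7) - 28137) = (-49510 + 20*21)*(-28137 + I*sqrt(7)) = (-49510 + 420)*(-28137 + I*sqrt(7)) = -49090*(-28137 + I*sqrt(7)) = 1381245330 - 49090*I*sqrt(7)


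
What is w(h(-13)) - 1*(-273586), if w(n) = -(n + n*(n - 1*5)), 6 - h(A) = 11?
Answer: 273541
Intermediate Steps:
h(A) = -5 (h(A) = 6 - 1*11 = 6 - 11 = -5)
w(n) = -n - n*(-5 + n) (w(n) = -(n + n*(n - 5)) = -(n + n*(-5 + n)) = -n - n*(-5 + n))
w(h(-13)) - 1*(-273586) = -5*(4 - 1*(-5)) - 1*(-273586) = -5*(4 + 5) + 273586 = -5*9 + 273586 = -45 + 273586 = 273541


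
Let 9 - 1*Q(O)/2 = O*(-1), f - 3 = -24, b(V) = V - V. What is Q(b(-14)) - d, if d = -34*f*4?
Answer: -2838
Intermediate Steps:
b(V) = 0
f = -21 (f = 3 - 24 = -21)
Q(O) = 18 + 2*O (Q(O) = 18 - 2*O*(-1) = 18 - (-2)*O = 18 + 2*O)
d = 2856 (d = -34*(-21)*4 = 714*4 = 2856)
Q(b(-14)) - d = (18 + 2*0) - 1*2856 = (18 + 0) - 2856 = 18 - 2856 = -2838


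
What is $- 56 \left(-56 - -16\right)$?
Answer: $2240$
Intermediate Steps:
$- 56 \left(-56 - -16\right) = - 56 \left(-56 + \left(-20 + 36\right)\right) = - 56 \left(-56 + 16\right) = \left(-56\right) \left(-40\right) = 2240$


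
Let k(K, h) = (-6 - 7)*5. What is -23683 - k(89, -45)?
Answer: -23618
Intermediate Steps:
k(K, h) = -65 (k(K, h) = -13*5 = -65)
-23683 - k(89, -45) = -23683 - 1*(-65) = -23683 + 65 = -23618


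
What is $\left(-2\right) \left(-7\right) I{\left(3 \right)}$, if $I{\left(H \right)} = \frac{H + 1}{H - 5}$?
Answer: $-28$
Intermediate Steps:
$I{\left(H \right)} = \frac{1 + H}{-5 + H}$
$\left(-2\right) \left(-7\right) I{\left(3 \right)} = \left(-2\right) \left(-7\right) \frac{1 + 3}{-5 + 3} = 14 \frac{1}{-2} \cdot 4 = 14 \left(\left(- \frac{1}{2}\right) 4\right) = 14 \left(-2\right) = -28$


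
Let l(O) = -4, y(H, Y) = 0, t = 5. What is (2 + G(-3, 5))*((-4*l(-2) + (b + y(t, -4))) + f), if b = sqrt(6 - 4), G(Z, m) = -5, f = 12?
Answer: -84 - 3*sqrt(2) ≈ -88.243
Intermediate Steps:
b = sqrt(2) ≈ 1.4142
(2 + G(-3, 5))*((-4*l(-2) + (b + y(t, -4))) + f) = (2 - 5)*((-4*(-4) + (sqrt(2) + 0)) + 12) = -3*((16 + sqrt(2)) + 12) = -3*(28 + sqrt(2)) = -84 - 3*sqrt(2)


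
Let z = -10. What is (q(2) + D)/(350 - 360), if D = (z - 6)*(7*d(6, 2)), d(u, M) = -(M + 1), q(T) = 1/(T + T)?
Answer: -269/8 ≈ -33.625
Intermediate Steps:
q(T) = 1/(2*T)
d(u, M) = -1 - M (d(u, M) = -(1 + M) = -1 - M)
D = 336 (D = (-10 - 6)*(7*(-1 - 1*2)) = -112*(-1 - 2) = -112*(-3) = -16*(-21) = 336)
(q(2) + D)/(350 - 360) = ((1/2)/2 + 336)/(350 - 360) = ((1/2)*(1/2) + 336)/(-10) = (1/4 + 336)*(-1/10) = (1345/4)*(-1/10) = -269/8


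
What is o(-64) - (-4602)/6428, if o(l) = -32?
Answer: -100547/3214 ≈ -31.284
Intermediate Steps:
o(-64) - (-4602)/6428 = -32 - (-4602)/6428 = -32 - 1*(-2301/3214) = -32 + 2301/3214 = -100547/3214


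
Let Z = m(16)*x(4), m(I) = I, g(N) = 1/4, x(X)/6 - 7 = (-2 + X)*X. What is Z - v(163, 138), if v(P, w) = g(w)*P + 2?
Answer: 5589/4 ≈ 1397.3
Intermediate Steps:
x(X) = 42 + 6*X*(-2 + X) (x(X) = 42 + 6*((-2 + X)*X) = 42 + 6*(X*(-2 + X)) = 42 + 6*X*(-2 + X))
g(N) = 1/4
v(P, w) = 2 + P/4 (v(P, w) = P/4 + 2 = 2 + P/4)
Z = 1440 (Z = 16*(42 - 12*4 + 6*4**2) = 16*(42 - 48 + 6*16) = 16*(42 - 48 + 96) = 16*90 = 1440)
Z - v(163, 138) = 1440 - (2 + (1/4)*163) = 1440 - (2 + 163/4) = 1440 - 1*171/4 = 1440 - 171/4 = 5589/4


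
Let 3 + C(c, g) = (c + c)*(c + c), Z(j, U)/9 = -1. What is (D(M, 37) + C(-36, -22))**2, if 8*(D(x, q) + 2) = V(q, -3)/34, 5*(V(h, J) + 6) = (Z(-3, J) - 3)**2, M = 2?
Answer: 12402913237729/462400 ≈ 2.6823e+7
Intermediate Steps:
Z(j, U) = -9 (Z(j, U) = 9*(-1) = -9)
V(h, J) = 114/5 (V(h, J) = -6 + (-9 - 3)**2/5 = -6 + (1/5)*(-12)**2 = -6 + (1/5)*144 = -6 + 144/5 = 114/5)
C(c, g) = -3 + 4*c**2 (C(c, g) = -3 + (c + c)*(c + c) = -3 + (2*c)*(2*c) = -3 + 4*c**2)
D(x, q) = -1303/680 (D(x, q) = -2 + ((114/5)/34)/8 = -2 + ((114/5)*(1/34))/8 = -2 + (1/8)*(57/85) = -2 + 57/680 = -1303/680)
(D(M, 37) + C(-36, -22))**2 = (-1303/680 + (-3 + 4*(-36)**2))**2 = (-1303/680 + (-3 + 4*1296))**2 = (-1303/680 + (-3 + 5184))**2 = (-1303/680 + 5181)**2 = (3521777/680)**2 = 12402913237729/462400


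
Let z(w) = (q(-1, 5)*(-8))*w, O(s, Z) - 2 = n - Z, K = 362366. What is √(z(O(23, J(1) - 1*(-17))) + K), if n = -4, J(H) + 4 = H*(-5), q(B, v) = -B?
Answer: √362446 ≈ 602.04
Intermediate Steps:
J(H) = -4 - 5*H (J(H) = -4 + H*(-5) = -4 - 5*H)
O(s, Z) = -2 - Z (O(s, Z) = 2 + (-4 - Z) = -2 - Z)
z(w) = -8*w (z(w) = (-1*(-1)*(-8))*w = (1*(-8))*w = -8*w)
√(z(O(23, J(1) - 1*(-17))) + K) = √(-8*(-2 - ((-4 - 5*1) - 1*(-17))) + 362366) = √(-8*(-2 - ((-4 - 5) + 17)) + 362366) = √(-8*(-2 - (-9 + 17)) + 362366) = √(-8*(-2 - 1*8) + 362366) = √(-8*(-2 - 8) + 362366) = √(-8*(-10) + 362366) = √(80 + 362366) = √362446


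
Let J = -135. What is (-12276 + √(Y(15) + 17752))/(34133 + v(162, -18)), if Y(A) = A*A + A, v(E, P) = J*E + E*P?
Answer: -12276/9347 + 2*√4498/9347 ≈ -1.2990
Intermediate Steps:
v(E, P) = -135*E + E*P
Y(A) = A + A² (Y(A) = A² + A = A + A²)
(-12276 + √(Y(15) + 17752))/(34133 + v(162, -18)) = (-12276 + √(15*(1 + 15) + 17752))/(34133 + 162*(-135 - 18)) = (-12276 + √(15*16 + 17752))/(34133 + 162*(-153)) = (-12276 + √(240 + 17752))/(34133 - 24786) = (-12276 + √17992)/9347 = (-12276 + 2*√4498)*(1/9347) = -12276/9347 + 2*√4498/9347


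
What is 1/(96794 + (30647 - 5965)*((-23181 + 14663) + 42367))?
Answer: 1/835557812 ≈ 1.1968e-9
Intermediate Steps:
1/(96794 + (30647 - 5965)*((-23181 + 14663) + 42367)) = 1/(96794 + 24682*(-8518 + 42367)) = 1/(96794 + 24682*33849) = 1/(96794 + 835461018) = 1/835557812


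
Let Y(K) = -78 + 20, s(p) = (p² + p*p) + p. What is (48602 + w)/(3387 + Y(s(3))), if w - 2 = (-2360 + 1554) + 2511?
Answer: 50309/3329 ≈ 15.112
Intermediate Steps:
s(p) = p + 2*p² (s(p) = (p² + p²) + p = 2*p² + p = p + 2*p²)
Y(K) = -58
w = 1707 (w = 2 + ((-2360 + 1554) + 2511) = 2 + (-806 + 2511) = 2 + 1705 = 1707)
(48602 + w)/(3387 + Y(s(3))) = (48602 + 1707)/(3387 - 58) = 50309/3329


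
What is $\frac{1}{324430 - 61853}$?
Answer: $\frac{1}{262577} \approx 3.8084 \cdot 10^{-6}$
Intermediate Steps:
$\frac{1}{324430 - 61853} = \frac{1}{262577}$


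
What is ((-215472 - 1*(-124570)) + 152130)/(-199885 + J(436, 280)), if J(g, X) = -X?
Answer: -61228/200165 ≈ -0.30589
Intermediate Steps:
((-215472 - 1*(-124570)) + 152130)/(-199885 + J(436, 280)) = ((-215472 - 1*(-124570)) + 152130)/(-199885 - 1*280) = ((-215472 + 124570) + 152130)/(-199885 - 280) = (-90902 + 152130)/(-200165) = 61228*(-1/200165) = -61228/200165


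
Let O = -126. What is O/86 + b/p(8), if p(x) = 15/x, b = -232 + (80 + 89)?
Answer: -7539/215 ≈ -35.065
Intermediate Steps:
b = -63 (b = -232 + 169 = -63)
O/86 + b/p(8) = -126/86 - 63/(15/8) = -126*1/86 - 63/(15*(⅛)) = -63/43 - 63/15/8 = -63/43 - 63*8/15 = -63/43 - 168/5 = -7539/215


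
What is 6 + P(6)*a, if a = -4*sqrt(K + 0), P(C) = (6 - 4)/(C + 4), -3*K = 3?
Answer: 6 - 4*I/5 ≈ 6.0 - 0.8*I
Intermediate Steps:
K = -1 (K = -1/3*3 = -1)
P(C) = 2/(4 + C)
a = -4*I (a = -4*sqrt(-1 + 0) = -4*I ≈ -4.0*I)
6 + P(6)*a = 6 + (2/(4 + 6))*(-4*I) = 6 + (2/10)*(-4*I) = 6 + (2*(1/10))*(-4*I) = 6 + (-4*I)/5 = 6 - 4*I/5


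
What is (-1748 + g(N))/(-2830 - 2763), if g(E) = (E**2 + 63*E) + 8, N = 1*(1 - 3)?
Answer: 266/799 ≈ 0.33292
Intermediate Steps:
N = -2 (N = 1*(-2) = -2)
g(E) = 8 + E**2 + 63*E
(-1748 + g(N))/(-2830 - 2763) = (-1748 + (8 + (-2)**2 + 63*(-2)))/(-2830 - 2763) = (-1748 + (8 + 4 - 126))/(-5593) = (-1748 - 114)*(-1/5593) = -1862*(-1/5593) = 266/799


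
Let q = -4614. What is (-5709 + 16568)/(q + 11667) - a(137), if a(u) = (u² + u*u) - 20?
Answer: -264603595/7053 ≈ -37516.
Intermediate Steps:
a(u) = -20 + 2*u² (a(u) = (u² + u²) - 20 = 2*u² - 20 = -20 + 2*u²)
(-5709 + 16568)/(q + 11667) - a(137) = (-5709 + 16568)/(-4614 + 11667) - (-20 + 2*137²) = 10859/7053 - (-20 + 2*18769) = 10859*(1/7053) - (-20 + 37538) = 10859/7053 - 1*37518 = 10859/7053 - 37518 = -264603595/7053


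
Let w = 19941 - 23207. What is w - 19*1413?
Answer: -30113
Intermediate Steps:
w = -3266
w - 19*1413 = -3266 - 19*1413 = -3266 - 26847 = -30113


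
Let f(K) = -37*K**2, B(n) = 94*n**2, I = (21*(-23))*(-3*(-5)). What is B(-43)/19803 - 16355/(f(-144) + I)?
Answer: 44977542509/5112322677 ≈ 8.7979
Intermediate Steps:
I = -7245 (I = -483*15 = -7245)
B(-43)/19803 - 16355/(f(-144) + I) = (94*(-43)**2)/19803 - 16355/(-37*(-144)**2 - 7245) = (94*1849)*(1/19803) - 16355/(-37*20736 - 7245) = 173806*(1/19803) - 16355/(-767232 - 7245) = 173806/19803 - 16355/(-774477) = 173806/19803 - 16355*(-1/774477) = 173806/19803 + 16355/774477 = 44977542509/5112322677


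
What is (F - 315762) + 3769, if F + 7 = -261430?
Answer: -573430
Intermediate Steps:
F = -261437 (F = -7 - 261430 = -261437)
(F - 315762) + 3769 = (-261437 - 315762) + 3769 = -577199 + 3769 = -573430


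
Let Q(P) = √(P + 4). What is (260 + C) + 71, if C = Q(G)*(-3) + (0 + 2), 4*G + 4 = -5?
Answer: 333 - 3*√7/2 ≈ 329.03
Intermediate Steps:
G = -9/4 (G = -1 + (¼)*(-5) = -1 - 5/4 = -9/4 ≈ -2.2500)
Q(P) = √(4 + P)
C = 2 - 3*√7/2 (C = √(4 - 9/4)*(-3) + (0 + 2) = √(7/4)*(-3) + 2 = (√7/2)*(-3) + 2 = -3*√7/2 + 2 = 2 - 3*√7/2 ≈ -1.9686)
(260 + C) + 71 = (260 + (2 - 3*√7/2)) + 71 = (262 - 3*√7/2) + 71 = 333 - 3*√7/2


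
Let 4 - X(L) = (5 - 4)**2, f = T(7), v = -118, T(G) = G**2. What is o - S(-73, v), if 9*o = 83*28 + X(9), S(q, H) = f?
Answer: 1886/9 ≈ 209.56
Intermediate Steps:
f = 49 (f = 7**2 = 49)
S(q, H) = 49
X(L) = 3 (X(L) = 4 - (5 - 4)**2 = 4 - 1*1**2 = 4 - 1*1 = 4 - 1 = 3)
o = 2327/9 (o = (83*28 + 3)/9 = (2324 + 3)/9 = (1/9)*2327 = 2327/9 ≈ 258.56)
o - S(-73, v) = 2327/9 - 1*49 = 2327/9 - 49 = 1886/9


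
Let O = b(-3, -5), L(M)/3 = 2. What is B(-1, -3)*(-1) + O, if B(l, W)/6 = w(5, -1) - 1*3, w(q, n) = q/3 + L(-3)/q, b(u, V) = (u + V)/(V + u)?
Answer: 9/5 ≈ 1.8000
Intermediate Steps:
L(M) = 6 (L(M) = 3*2 = 6)
b(u, V) = 1 (b(u, V) = (V + u)/(V + u) = 1)
w(q, n) = 6/q + q/3 (w(q, n) = q/3 + 6/q = 6/q + q/3)
B(l, W) = -⅘ (B(l, W) = 6*((6/5 + (⅓)*5) - 1*3) = 6*((6*(⅕) + 5/3) - 3) = 6*((6/5 + 5/3) - 3) = 6*(43/15 - 3) = 6*(-2/15) = -⅘)
O = 1
B(-1, -3)*(-1) + O = -⅘*(-1) + 1 = ⅘ + 1 = 9/5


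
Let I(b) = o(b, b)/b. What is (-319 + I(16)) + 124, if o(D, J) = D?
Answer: -194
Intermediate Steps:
I(b) = 1 (I(b) = b/b = 1)
(-319 + I(16)) + 124 = (-319 + 1) + 124 = -318 + 124 = -194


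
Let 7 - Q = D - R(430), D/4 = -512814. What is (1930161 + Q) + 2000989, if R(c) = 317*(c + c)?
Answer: 6255033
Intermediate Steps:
D = -2051256 (D = 4*(-512814) = -2051256)
R(c) = 634*c (R(c) = 317*(2*c) = 634*c)
Q = 2323883 (Q = 7 - (-2051256 - 634*430) = 7 - (-2051256 - 1*272620) = 7 - (-2051256 - 272620) = 7 - 1*(-2323876) = 7 + 2323876 = 2323883)
(1930161 + Q) + 2000989 = (1930161 + 2323883) + 2000989 = 4254044 + 2000989 = 6255033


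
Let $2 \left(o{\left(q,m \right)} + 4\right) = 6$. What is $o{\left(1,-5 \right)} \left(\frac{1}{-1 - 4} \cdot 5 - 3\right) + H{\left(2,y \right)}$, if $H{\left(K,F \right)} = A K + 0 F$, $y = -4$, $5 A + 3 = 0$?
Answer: $\frac{14}{5} \approx 2.8$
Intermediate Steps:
$A = - \frac{3}{5}$ ($A = - \frac{3}{5} + \frac{1}{5} \cdot 0 = - \frac{3}{5} + 0 = - \frac{3}{5} \approx -0.6$)
$o{\left(q,m \right)} = -1$ ($o{\left(q,m \right)} = -4 + \frac{1}{2} \cdot 6 = -4 + 3 = -1$)
$H{\left(K,F \right)} = - \frac{3 K}{5}$ ($H{\left(K,F \right)} = - \frac{3 K}{5} + 0 F = - \frac{3 K}{5} + 0 = - \frac{3 K}{5}$)
$o{\left(1,-5 \right)} \left(\frac{1}{-1 - 4} \cdot 5 - 3\right) + H{\left(2,y \right)} = - (\frac{1}{-1 - 4} \cdot 5 - 3) - \frac{6}{5} = - (\frac{1}{-5} \cdot 5 - 3) - \frac{6}{5} = - (\left(- \frac{1}{5}\right) 5 - 3) - \frac{6}{5} = - (-1 - 3) - \frac{6}{5} = \left(-1\right) \left(-4\right) - \frac{6}{5} = 4 - \frac{6}{5} = \frac{14}{5}$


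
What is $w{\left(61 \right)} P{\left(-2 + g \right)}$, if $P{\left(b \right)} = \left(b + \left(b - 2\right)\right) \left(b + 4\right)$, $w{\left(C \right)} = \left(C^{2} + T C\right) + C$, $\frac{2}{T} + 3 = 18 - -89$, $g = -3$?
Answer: $\frac{590175}{13} \approx 45398.0$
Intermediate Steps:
$T = \frac{1}{52}$ ($T = \frac{2}{-3 + \left(18 - -89\right)} = \frac{2}{-3 + \left(18 + 89\right)} = \frac{2}{-3 + 107} = \frac{2}{104} = 2 \cdot \frac{1}{104} = \frac{1}{52} \approx 0.019231$)
$w{\left(C \right)} = C^{2} + \frac{53 C}{52}$ ($w{\left(C \right)} = \left(C^{2} + \frac{C}{52}\right) + C = C^{2} + \frac{53 C}{52}$)
$P{\left(b \right)} = \left(-2 + 2 b\right) \left(4 + b\right)$ ($P{\left(b \right)} = \left(b + \left(-2 + b\right)\right) \left(4 + b\right) = \left(-2 + 2 b\right) \left(4 + b\right)$)
$w{\left(61 \right)} P{\left(-2 + g \right)} = \frac{1}{52} \cdot 61 \left(53 + 52 \cdot 61\right) \left(-8 + 2 \left(-2 - 3\right)^{2} + 6 \left(-2 - 3\right)\right) = \frac{1}{52} \cdot 61 \left(53 + 3172\right) \left(-8 + 2 \left(-5\right)^{2} + 6 \left(-5\right)\right) = \frac{1}{52} \cdot 61 \cdot 3225 \left(-8 + 2 \cdot 25 - 30\right) = \frac{196725 \left(-8 + 50 - 30\right)}{52} = \frac{196725}{52} \cdot 12 = \frac{590175}{13}$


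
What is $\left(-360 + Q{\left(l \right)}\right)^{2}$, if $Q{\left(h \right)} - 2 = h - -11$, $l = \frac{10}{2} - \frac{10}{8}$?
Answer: $\frac{1885129}{16} \approx 1.1782 \cdot 10^{5}$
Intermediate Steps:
$l = \frac{15}{4}$ ($l = 10 \cdot \frac{1}{2} - \frac{5}{4} = 5 - \frac{5}{4} = \frac{15}{4} \approx 3.75$)
$Q{\left(h \right)} = 13 + h$ ($Q{\left(h \right)} = 2 + \left(h - -11\right) = 2 + \left(h + 11\right) = 2 + \left(11 + h\right) = 13 + h$)
$\left(-360 + Q{\left(l \right)}\right)^{2} = \left(-360 + \left(13 + \frac{15}{4}\right)\right)^{2} = \left(-360 + \frac{67}{4}\right)^{2} = \left(- \frac{1373}{4}\right)^{2} = \frac{1885129}{16}$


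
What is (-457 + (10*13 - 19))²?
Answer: 119716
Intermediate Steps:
(-457 + (10*13 - 19))² = (-457 + (130 - 19))² = (-457 + 111)² = (-346)² = 119716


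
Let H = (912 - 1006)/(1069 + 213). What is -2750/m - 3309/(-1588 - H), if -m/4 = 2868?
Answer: 4522003553/1946150232 ≈ 2.3236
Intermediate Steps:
m = -11472 (m = -4*2868 = -11472)
H = -47/641 (H = -94/1282 = -94*1/1282 = -47/641 ≈ -0.073323)
-2750/m - 3309/(-1588 - H) = -2750/(-11472) - 3309/(-1588 - 1*(-47/641)) = -2750*(-1/11472) - 3309/(-1588 + 47/641) = 1375/5736 - 3309/(-1017861/641) = 1375/5736 - 3309*(-641/1017861) = 1375/5736 + 707023/339287 = 4522003553/1946150232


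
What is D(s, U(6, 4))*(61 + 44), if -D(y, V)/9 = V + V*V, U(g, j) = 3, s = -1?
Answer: -11340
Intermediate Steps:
D(y, V) = -9*V - 9*V**2 (D(y, V) = -9*(V + V*V) = -9*(V + V**2) = -9*V - 9*V**2)
D(s, U(6, 4))*(61 + 44) = (-9*3*(1 + 3))*(61 + 44) = -9*3*4*105 = -108*105 = -11340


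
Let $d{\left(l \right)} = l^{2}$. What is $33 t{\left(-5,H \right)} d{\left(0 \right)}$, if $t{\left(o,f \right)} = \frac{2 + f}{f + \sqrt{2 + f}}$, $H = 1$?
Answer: $0$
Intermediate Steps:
$t{\left(o,f \right)} = \frac{2 + f}{f + \sqrt{2 + f}}$
$33 t{\left(-5,H \right)} d{\left(0 \right)} = 33 \frac{2 + 1}{1 + \sqrt{2 + 1}} \cdot 0^{2} = 33 \frac{1}{1 + \sqrt{3}} \cdot 3 \cdot 0 = 33 \frac{3}{1 + \sqrt{3}} \cdot 0 = \frac{99}{1 + \sqrt{3}} \cdot 0 = 0$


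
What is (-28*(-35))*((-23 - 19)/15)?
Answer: -2744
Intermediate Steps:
(-28*(-35))*((-23 - 19)/15) = 980*(-42*1/15) = 980*(-14/5) = -2744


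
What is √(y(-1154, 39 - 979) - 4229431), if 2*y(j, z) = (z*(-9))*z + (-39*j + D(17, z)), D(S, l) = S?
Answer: 3*I*√3636942/2 ≈ 2860.6*I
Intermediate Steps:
y(j, z) = 17/2 - 39*j/2 - 9*z²/2 (y(j, z) = ((z*(-9))*z + (-39*j + 17))/2 = ((-9*z)*z + (17 - 39*j))/2 = (-9*z² + (17 - 39*j))/2 = (17 - 39*j - 9*z²)/2 = 17/2 - 39*j/2 - 9*z²/2)
√(y(-1154, 39 - 979) - 4229431) = √((17/2 - 39/2*(-1154) - 9*(39 - 979)²/2) - 4229431) = √((17/2 + 22503 - 9/2*(-940)²) - 4229431) = √((17/2 + 22503 - 9/2*883600) - 4229431) = √((17/2 + 22503 - 3976200) - 4229431) = √(-7907377/2 - 4229431) = √(-16366239/2) = 3*I*√3636942/2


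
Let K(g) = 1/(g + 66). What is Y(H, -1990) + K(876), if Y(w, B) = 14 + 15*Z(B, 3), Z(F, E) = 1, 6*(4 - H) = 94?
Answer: 27319/942 ≈ 29.001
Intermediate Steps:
H = -35/3 (H = 4 - 1/6*94 = 4 - 47/3 = -35/3 ≈ -11.667)
K(g) = 1/(66 + g)
Y(w, B) = 29 (Y(w, B) = 14 + 15*1 = 14 + 15 = 29)
Y(H, -1990) + K(876) = 29 + 1/(66 + 876) = 29 + 1/942 = 27319/942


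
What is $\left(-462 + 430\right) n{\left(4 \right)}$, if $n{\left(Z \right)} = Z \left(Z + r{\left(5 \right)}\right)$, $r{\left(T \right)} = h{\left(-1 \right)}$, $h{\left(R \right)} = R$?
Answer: $-384$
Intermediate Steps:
$r{\left(T \right)} = -1$
$n{\left(Z \right)} = Z \left(-1 + Z\right)$ ($n{\left(Z \right)} = Z \left(Z - 1\right) = Z \left(-1 + Z\right)$)
$\left(-462 + 430\right) n{\left(4 \right)} = \left(-462 + 430\right) 4 \left(-1 + 4\right) = - 32 \cdot 4 \cdot 3 = \left(-32\right) 12 = -384$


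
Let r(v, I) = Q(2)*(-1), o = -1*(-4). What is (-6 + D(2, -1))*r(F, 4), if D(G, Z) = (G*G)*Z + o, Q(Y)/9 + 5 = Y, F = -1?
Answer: -162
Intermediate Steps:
Q(Y) = -45 + 9*Y
o = 4
D(G, Z) = 4 + Z*G² (D(G, Z) = (G*G)*Z + 4 = G²*Z + 4 = Z*G² + 4 = 4 + Z*G²)
r(v, I) = 27 (r(v, I) = (-45 + 9*2)*(-1) = (-45 + 18)*(-1) = -27*(-1) = 27)
(-6 + D(2, -1))*r(F, 4) = (-6 + (4 - 1*2²))*27 = (-6 + (4 - 1*4))*27 = (-6 + (4 - 4))*27 = (-6 + 0)*27 = -6*27 = -162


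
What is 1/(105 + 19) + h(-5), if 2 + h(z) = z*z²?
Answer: -15747/124 ≈ -126.99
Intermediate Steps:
h(z) = -2 + z³ (h(z) = -2 + z*z² = -2 + z³)
1/(105 + 19) + h(-5) = 1/(105 + 19) + (-2 + (-5)³) = 1/124 + (-2 - 125) = 1/124 - 127 = -15747/124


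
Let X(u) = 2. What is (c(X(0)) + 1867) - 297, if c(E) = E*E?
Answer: 1574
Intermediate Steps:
c(E) = E**2
(c(X(0)) + 1867) - 297 = (2**2 + 1867) - 297 = (4 + 1867) - 297 = 1871 - 297 = 1574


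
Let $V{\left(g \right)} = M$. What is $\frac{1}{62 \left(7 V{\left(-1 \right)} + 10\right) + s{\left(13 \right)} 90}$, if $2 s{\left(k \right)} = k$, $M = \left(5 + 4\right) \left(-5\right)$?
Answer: $- \frac{1}{18325} \approx -5.457 \cdot 10^{-5}$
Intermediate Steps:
$M = -45$ ($M = 9 \left(-5\right) = -45$)
$s{\left(k \right)} = \frac{k}{2}$
$V{\left(g \right)} = -45$
$\frac{1}{62 \left(7 V{\left(-1 \right)} + 10\right) + s{\left(13 \right)} 90} = \frac{1}{62 \left(7 \left(-45\right) + 10\right) + \frac{1}{2} \cdot 13 \cdot 90} = \frac{1}{62 \left(-315 + 10\right) + \frac{13}{2} \cdot 90} = \frac{1}{62 \left(-305\right) + 585} = \frac{1}{-18910 + 585} = \frac{1}{-18325} = - \frac{1}{18325}$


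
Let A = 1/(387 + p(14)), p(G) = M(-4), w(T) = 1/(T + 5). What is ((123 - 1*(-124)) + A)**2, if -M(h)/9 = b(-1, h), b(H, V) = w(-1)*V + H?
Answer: 10007201296/164025 ≈ 61010.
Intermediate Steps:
w(T) = 1/(5 + T)
b(H, V) = H + V/4 (b(H, V) = V/(5 - 1) + H = V/4 + H = H + V/4)
M(h) = 9 - 9*h/4 (M(h) = -9*(-1 + h/4) = 9 - 9*h/4)
p(G) = 18 (p(G) = 9 - 9/4*(-4) = 9 + 9 = 18)
A = 1/405 (A = 1/(387 + 18) = 1/405 ≈ 0.0024691)
((123 - 1*(-124)) + A)**2 = ((123 - 1*(-124)) + 1/405)**2 = ((123 + 124) + 1/405)**2 = (247 + 1/405)**2 = (100036/405)**2 = 10007201296/164025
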